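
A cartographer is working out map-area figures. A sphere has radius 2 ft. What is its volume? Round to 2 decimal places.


Shape: sphere
Radius r = 2 ft
Formula: V = (4/3) * pi * r^3
r^3 = 8
(4/3) * 8 = 10.666667
V = 10.666667 * pi
V = 33.51
33.51 ft^3


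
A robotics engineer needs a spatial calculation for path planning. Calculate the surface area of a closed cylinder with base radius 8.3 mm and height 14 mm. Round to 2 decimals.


Shape: closed cylinder
Radius r = 8.3 mm, Height h = 14 mm
Formula: SA = 2*pi*r^2 + 2*pi*r*h = 2*pi*r*(r + h)
r + h = 22.3
2 * r * (r + h) = 2 * 8.3 * 22.3 = 370.18
SA = 370.18 * pi
SA = 1162.95
1162.95 mm^2


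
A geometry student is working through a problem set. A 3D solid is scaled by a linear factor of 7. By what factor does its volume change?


Linear scale factor k = 7
Rule: under a linear scaling by k, volumes scale by k^3.
k^3 = 7 * 7 * 7
k^3 = 49 * 7
k^3 = 343
Volume scales by a factor of 343.
343 (dimensionless)


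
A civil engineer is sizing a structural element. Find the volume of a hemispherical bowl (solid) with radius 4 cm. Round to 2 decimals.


Shape: hemisphere (half of a sphere)
Radius r = 4 cm
Formula: V = (1/2) * (4/3) * pi * r^3 = (2/3) * pi * r^3
r^3 = 64
(2/3) * 64 = 42.666667
V = 42.666667 * pi
V = 134.04
134.04 cm^3


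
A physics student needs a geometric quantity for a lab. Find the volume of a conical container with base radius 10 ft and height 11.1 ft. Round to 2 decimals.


Shape: cone
Radius r = 10 ft, Height h = 11.1 ft
Formula: V = (1/3) * pi * r^2 * h
r^2 = 100
pi * r^2 * h = pi * 100 * 11.1 = 1110 * pi
V = 1110 * pi / 3
V = 1162.39
1162.39 ft^3


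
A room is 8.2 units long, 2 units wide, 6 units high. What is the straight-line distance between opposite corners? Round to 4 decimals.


Shape: rectangular box (space diagonal)
l = 8.2 units, w = 2 units, h = 6 units
Visualize: the diagonal of the base, then a right triangle with that diagonal and the height.
Formula: d = sqrt(l^2 + w^2 + h^2)
l^2 + w^2 + h^2 = 67.24 + 4 + 36 = 107.24
d = sqrt(107.24)
d = 10.3557
10.3557 units


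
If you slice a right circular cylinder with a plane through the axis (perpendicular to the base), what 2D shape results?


Solid: right circular cylinder
Cutting plane: through the axis (perpendicular to the base)
Visualize the intersection of the plane with the solid's surface.
The boundary of the cut region is a rectangle.
rectangle


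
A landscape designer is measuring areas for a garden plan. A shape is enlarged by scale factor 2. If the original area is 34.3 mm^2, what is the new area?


Linear scale factor k = 2
Original area = 34.3 mm^2
Rule: under a linear scaling by k, areas scale by k^2.
k^2 = 2^2 = 4
New area = 34.3 * 4
New area = 137.2
137.2 mm^2


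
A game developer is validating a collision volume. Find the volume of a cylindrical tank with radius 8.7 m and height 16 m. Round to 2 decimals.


Shape: cylinder
Radius r = 8.7 m, Height h = 16 m
Formula: V = pi * r^2 * h
r^2 = 75.69
V = pi * 75.69 * 16
V = 1211.04 * pi
V = 3804.59
3804.59 m^3


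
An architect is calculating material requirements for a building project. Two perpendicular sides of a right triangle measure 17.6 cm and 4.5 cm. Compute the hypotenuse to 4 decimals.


Shape: right triangle
Legs a = 17.6 cm, b = 4.5 cm
Formula: c = sqrt(a^2 + b^2)
a^2 = 309.76, b^2 = 20.25
a^2 + b^2 = 330.01
c = sqrt(330.01)
c = 18.1662
18.1662 cm


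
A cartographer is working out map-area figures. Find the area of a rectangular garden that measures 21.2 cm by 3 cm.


Shape: rectangle
Length l = 21.2 cm, Width w = 3 cm
Formula: A = l * w
A = 21.2 * 3
A = 63.6
63.6 cm^2


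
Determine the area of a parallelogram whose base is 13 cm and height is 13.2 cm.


Shape: parallelogram
Base b = 13 cm, Height h = 13.2 cm
Formula: A = b * h
A = 13 * 13.2
A = 171.6
171.6 cm^2


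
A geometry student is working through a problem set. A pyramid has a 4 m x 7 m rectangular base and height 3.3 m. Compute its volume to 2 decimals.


Shape: rectangular pyramid
Base: 4 m x 7 m, Height h = 3.3 m
Formula: V = (1/3) * base_area * h
base_area = 4 * 7 = 28
base_area * h = 28 * 3.3 = 92.4
V = 92.4 / 3
V = 30.8
30.8 m^3


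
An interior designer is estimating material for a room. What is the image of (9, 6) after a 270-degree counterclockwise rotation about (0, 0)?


Transformation: rotation about the origin
Original point: (9, 6)
Rule for 270 deg counterclockwise: (x, y) -> (y, -x)
Apply: (9, 6) -> (6, -9)
(6, -9)


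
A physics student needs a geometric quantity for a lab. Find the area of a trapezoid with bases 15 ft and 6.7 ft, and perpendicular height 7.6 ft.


Shape: trapezoid
Parallel sides a = 15 ft, b = 6.7 ft; Height h = 7.6 ft
Formula: A = (a + b) * h / 2
a + b = 15 + 6.7 = 21.7
A = 21.7 * 7.6 / 2
A = 164.92 / 2
A = 82.46
82.46 ft^2


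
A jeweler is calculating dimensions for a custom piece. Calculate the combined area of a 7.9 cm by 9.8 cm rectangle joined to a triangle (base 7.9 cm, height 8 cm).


Composite shape: rectangle + triangle
Rectangle area = 7.9 * 9.8 = 77.42
Triangle area = 0.5 * 7.9 * 8 = 31.6
Total = 77.42 + 31.6
Total = 109.02
109.02 cm^2


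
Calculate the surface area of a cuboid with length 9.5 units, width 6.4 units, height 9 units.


Shape: rectangular prism
l = 9.5 units, w = 6.4 units, h = 9 units
Formula: SA = 2(lw + lh + wh)
lw = 60.8, lh = 85.5, wh = 57.6
lw + lh + wh = 203.9
SA = 2 * 203.9
SA = 407.8
407.8 units^2


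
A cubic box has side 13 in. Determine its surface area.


Shape: cube
Side s = 13 in
A cube has 6 square faces.
Formula: SA = 6 * s^2
s^2 = 169
SA = 6 * 169
SA = 1014
1014 in^2


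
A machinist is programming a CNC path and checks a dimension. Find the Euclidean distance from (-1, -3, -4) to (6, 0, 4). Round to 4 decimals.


3D distance between two points
P1 = (-1, -3, -4), P2 = (6, 0, 4)
Formula: d = sqrt((x2-x1)^2 + (y2-y1)^2 + (z2-z1)^2)
dx = 6 - -1 = 7
dy = 0 - -3 = 3
dz = 4 - -4 = 8
dx^2 + dy^2 + dz^2 = 49 + 9 + 64 = 122
d = sqrt(122)
d = 11.0454
11.0454 units


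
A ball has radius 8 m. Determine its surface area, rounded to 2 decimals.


Shape: sphere
Radius r = 8 m
Formula: SA = 4 * pi * r^2
r^2 = 64
SA = 4 * pi * 64
SA = 256 * pi
SA = 804.25
804.25 m^2


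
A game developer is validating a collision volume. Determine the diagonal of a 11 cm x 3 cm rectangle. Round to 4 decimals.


Shape: rectangle (diagonal via Pythagoras)
Sides: 11 cm and 3 cm
Formula: d = sqrt(l^2 + w^2)
l^2 = 121, w^2 = 9
l^2 + w^2 = 130
d = sqrt(130)
d = 11.4018
11.4018 cm


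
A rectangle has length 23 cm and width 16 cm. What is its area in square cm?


Shape: rectangle
Length l = 23 cm, Width w = 16 cm
Formula: A = l * w
A = 23 * 16
A = 368
368 cm^2


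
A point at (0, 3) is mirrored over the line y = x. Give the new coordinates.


Transformation: reflection
Original point: (0, 3)
Rule for reflection over y = x: (x, y) -> (y, x)
Apply: (0, 3) -> (3, 0)
(3, 0)


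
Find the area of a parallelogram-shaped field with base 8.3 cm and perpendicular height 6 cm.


Shape: parallelogram
Base b = 8.3 cm, Height h = 6 cm
Formula: A = b * h
A = 8.3 * 6
A = 49.8
49.8 cm^2


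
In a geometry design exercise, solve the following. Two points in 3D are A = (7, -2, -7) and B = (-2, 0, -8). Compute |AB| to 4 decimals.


3D distance between two points
P1 = (7, -2, -7), P2 = (-2, 0, -8)
Formula: d = sqrt((x2-x1)^2 + (y2-y1)^2 + (z2-z1)^2)
dx = -2 - 7 = -9
dy = 0 - -2 = 2
dz = -8 - -7 = -1
dx^2 + dy^2 + dz^2 = 81 + 4 + 1 = 86
d = sqrt(86)
d = 9.2736
9.2736 units


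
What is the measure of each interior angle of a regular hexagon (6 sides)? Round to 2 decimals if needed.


Shape: regular hexagon (6 sides)
Formula: interior angle = (n - 2) * 180 / n
(n - 2) = 4
(n - 2) * 180 = 720
angle = 720 / 6
angle = 120
120 degrees


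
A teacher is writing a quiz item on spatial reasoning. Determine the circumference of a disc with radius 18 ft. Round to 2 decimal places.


Shape: circle
Radius r = 18 ft
Formula: C = 2 * pi * r
C = 2 * pi * 18
C = 36 * pi
C = 113.1
113.1 ft


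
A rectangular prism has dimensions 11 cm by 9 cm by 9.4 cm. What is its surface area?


Shape: rectangular prism
l = 11 cm, w = 9 cm, h = 9.4 cm
Formula: SA = 2(lw + lh + wh)
lw = 99, lh = 103.4, wh = 84.6
lw + lh + wh = 287
SA = 2 * 287
SA = 574
574 cm^2


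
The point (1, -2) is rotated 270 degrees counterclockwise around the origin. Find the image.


Transformation: rotation about the origin
Original point: (1, -2)
Rule for 270 deg counterclockwise: (x, y) -> (y, -x)
Apply: (1, -2) -> (-2, -1)
(-2, -1)


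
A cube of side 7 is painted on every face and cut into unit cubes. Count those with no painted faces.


Large cube: 7 x 7 x 7, cut into unit cubes.
n = 7, so n - 2 = 5
Unpainted cubes form the interior (n - 2)^3 block.
(n - 2)^3 = 5^3 = 125
125 unit cubes


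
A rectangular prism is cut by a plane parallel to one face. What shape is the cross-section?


Solid: rectangular prism
Cutting plane: parallel to one face
Visualize the intersection of the plane with the solid's surface.
The boundary of the cut region is a rectangle.
rectangle


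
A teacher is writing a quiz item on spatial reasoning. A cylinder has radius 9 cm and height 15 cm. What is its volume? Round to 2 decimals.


Shape: cylinder
Radius r = 9 cm, Height h = 15 cm
Formula: V = pi * r^2 * h
r^2 = 81
V = pi * 81 * 15
V = 1215 * pi
V = 3817.04
3817.04 cm^3


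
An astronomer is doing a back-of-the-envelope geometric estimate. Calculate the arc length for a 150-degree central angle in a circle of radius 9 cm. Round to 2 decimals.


Shape: circular arc
Radius r = 9 cm, Angle = 150 degrees
Formula: L = (angle/360) * 2 * pi * r
2 * pi * r = 18 * pi
L = (150/360) * 18 * pi
L = 7.5 * pi
L = 23.56
23.56 cm


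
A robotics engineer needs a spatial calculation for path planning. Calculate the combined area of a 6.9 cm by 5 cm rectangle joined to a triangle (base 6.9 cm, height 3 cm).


Composite shape: rectangle + triangle
Rectangle area = 6.9 * 5 = 34.5
Triangle area = 0.5 * 6.9 * 3 = 10.35
Total = 34.5 + 10.35
Total = 44.85
44.85 cm^2


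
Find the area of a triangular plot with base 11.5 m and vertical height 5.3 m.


Shape: triangle
Base b = 11.5 m, Height h = 5.3 m
Formula: A = (1/2) * b * h
A = 0.5 * 11.5 * 5.3
A = 0.5 * 60.95
A = 30.475
30.475 m^2


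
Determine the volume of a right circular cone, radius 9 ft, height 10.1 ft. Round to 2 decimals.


Shape: cone
Radius r = 9 ft, Height h = 10.1 ft
Formula: V = (1/3) * pi * r^2 * h
r^2 = 81
pi * r^2 * h = pi * 81 * 10.1 = 818.1 * pi
V = 818.1 * pi / 3
V = 856.71
856.71 ft^3


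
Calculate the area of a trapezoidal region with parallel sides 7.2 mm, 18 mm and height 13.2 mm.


Shape: trapezoid
Parallel sides a = 7.2 mm, b = 18 mm; Height h = 13.2 mm
Formula: A = (a + b) * h / 2
a + b = 7.2 + 18 = 25.2
A = 25.2 * 13.2 / 2
A = 332.64 / 2
A = 166.32
166.32 mm^2


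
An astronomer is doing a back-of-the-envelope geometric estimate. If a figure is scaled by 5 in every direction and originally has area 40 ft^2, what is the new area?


Linear scale factor k = 5
Original area = 40 ft^2
Rule: under a linear scaling by k, areas scale by k^2.
k^2 = 5^2 = 25
New area = 40 * 25
New area = 1000
1000 ft^2


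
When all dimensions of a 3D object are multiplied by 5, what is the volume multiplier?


Linear scale factor k = 5
Rule: under a linear scaling by k, volumes scale by k^3.
k^3 = 5 * 5 * 5
k^3 = 25 * 5
k^3 = 125
Volume scales by a factor of 125.
125 (dimensionless)


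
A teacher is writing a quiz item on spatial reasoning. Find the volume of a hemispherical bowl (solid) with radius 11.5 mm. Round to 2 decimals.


Shape: hemisphere (half of a sphere)
Radius r = 11.5 mm
Formula: V = (1/2) * (4/3) * pi * r^3 = (2/3) * pi * r^3
r^3 = 1520.875
(2/3) * 1520.875 = 1013.916667
V = 1013.916667 * pi
V = 3185.31
3185.31 mm^3


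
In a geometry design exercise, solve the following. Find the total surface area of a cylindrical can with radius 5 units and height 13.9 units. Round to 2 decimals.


Shape: closed cylinder
Radius r = 5 units, Height h = 13.9 units
Formula: SA = 2*pi*r^2 + 2*pi*r*h = 2*pi*r*(r + h)
r + h = 18.9
2 * r * (r + h) = 2 * 5 * 18.9 = 189
SA = 189 * pi
SA = 593.76
593.76 units^2


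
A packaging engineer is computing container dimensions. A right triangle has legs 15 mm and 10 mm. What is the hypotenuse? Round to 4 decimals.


Shape: right triangle
Legs a = 15 mm, b = 10 mm
Formula: c = sqrt(a^2 + b^2)
a^2 = 225, b^2 = 100
a^2 + b^2 = 325
c = sqrt(325)
c = 18.0278
18.0278 mm


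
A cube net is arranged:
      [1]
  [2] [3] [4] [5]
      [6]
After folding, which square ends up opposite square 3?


Net: cross layout. Take square 3 as the base (bottom).
Fold the four squares in the horizontal row up around 3: 2 -> left, 4 -> right, 5 wraps to the top.
Fold 1 and 6 up from 3: 1 -> back, 6 -> front.
Opposite pairs are therefore: (1, 6), (2, 4), (3, 5).
Face 3 is opposite face 5.
face 5


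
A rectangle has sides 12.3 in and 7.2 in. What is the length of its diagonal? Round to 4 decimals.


Shape: rectangle (diagonal via Pythagoras)
Sides: 12.3 in and 7.2 in
Formula: d = sqrt(l^2 + w^2)
l^2 = 151.29, w^2 = 51.84
l^2 + w^2 = 203.13
d = sqrt(203.13)
d = 14.2524
14.2524 in


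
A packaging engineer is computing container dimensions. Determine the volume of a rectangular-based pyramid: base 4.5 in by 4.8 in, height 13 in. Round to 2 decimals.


Shape: rectangular pyramid
Base: 4.5 in x 4.8 in, Height h = 13 in
Formula: V = (1/3) * base_area * h
base_area = 4.5 * 4.8 = 21.6
base_area * h = 21.6 * 13 = 280.8
V = 280.8 / 3
V = 93.6
93.6 in^3


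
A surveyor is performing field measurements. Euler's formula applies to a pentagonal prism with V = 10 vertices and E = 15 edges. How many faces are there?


Polyhedron: pentagonal prism
Euler's formula for convex polyhedra: V - E + F = 2
Given: V = 10 vertices and E = 15 edges
Solve for F:
F = 2 + E - V = 2 + 15 - 10 = 7
7 faces


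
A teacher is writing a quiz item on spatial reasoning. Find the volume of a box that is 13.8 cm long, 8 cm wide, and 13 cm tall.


Shape: rectangular prism
l = 13.8 cm, w = 8 cm, h = 13 cm
Formula: V = l * w * h
V = 13.8 * 8 * 13
V = 110.4 * 13
V = 1435.2
1435.2 cm^3


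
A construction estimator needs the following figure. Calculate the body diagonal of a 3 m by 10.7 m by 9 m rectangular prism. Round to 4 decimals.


Shape: rectangular box (space diagonal)
l = 3 m, w = 10.7 m, h = 9 m
Visualize: the diagonal of the base, then a right triangle with that diagonal and the height.
Formula: d = sqrt(l^2 + w^2 + h^2)
l^2 + w^2 + h^2 = 9 + 114.49 + 81 = 204.49
d = sqrt(204.49)
d = 14.3
14.3 m


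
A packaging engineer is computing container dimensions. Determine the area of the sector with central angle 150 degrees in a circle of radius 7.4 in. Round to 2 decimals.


Shape: circular sector
Radius r = 7.4 in, Angle = 150 degrees
Formula: A = (angle/360) * pi * r^2
r^2 = 54.76
Fraction of circle = 150/360
A = (150/360) * pi * 54.76
A = 22.816667 * pi
A = 71.68
71.68 in^2


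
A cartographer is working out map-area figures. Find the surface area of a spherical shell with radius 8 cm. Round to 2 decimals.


Shape: sphere
Radius r = 8 cm
Formula: SA = 4 * pi * r^2
r^2 = 64
SA = 4 * pi * 64
SA = 256 * pi
SA = 804.25
804.25 cm^2


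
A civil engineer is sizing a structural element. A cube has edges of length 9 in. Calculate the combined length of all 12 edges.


Shape: cube
Side s = 9 in
A cube has 12 edges, all equal.
Formula: total edge length = 12 * s
Total = 12 * 9
Total = 108
108 in


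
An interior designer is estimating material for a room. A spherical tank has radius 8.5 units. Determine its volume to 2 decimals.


Shape: sphere
Radius r = 8.5 units
Formula: V = (4/3) * pi * r^3
r^3 = 614.125
(4/3) * 614.125 = 818.833333
V = 818.833333 * pi
V = 2572.44
2572.44 units^3


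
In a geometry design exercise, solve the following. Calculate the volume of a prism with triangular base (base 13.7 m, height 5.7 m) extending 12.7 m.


Shape: triangular prism
Triangle base = 13.7 m, triangle height = 5.7 m, prism length L = 12.7 m
Formula: V = (1/2 * b * h_tri) * L
Cross-section area = 0.5 * 13.7 * 5.7 = 39.045
V = 39.045 * 12.7
V = 495.8715
495.8715 m^3


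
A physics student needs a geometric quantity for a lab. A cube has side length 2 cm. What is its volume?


Shape: cube
Side s = 2 cm
Formula: V = s^3
V = 2 * 2 * 2
V = 4 * 2
V = 8
8 cm^3


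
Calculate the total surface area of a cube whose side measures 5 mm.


Shape: cube
Side s = 5 mm
A cube has 6 square faces.
Formula: SA = 6 * s^2
s^2 = 25
SA = 6 * 25
SA = 150
150 mm^2


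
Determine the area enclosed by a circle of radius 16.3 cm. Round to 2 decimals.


Shape: circle
Radius r = 16.3 cm
Formula: A = pi * r^2
r^2 = 16.3^2 = 265.69
A = pi * 265.69
A = 834.69
834.69 cm^2


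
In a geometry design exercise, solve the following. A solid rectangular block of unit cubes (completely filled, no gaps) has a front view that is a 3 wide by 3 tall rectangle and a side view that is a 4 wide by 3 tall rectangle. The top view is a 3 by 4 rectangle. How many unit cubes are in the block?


Orthographic views of a solid rectangular block:
Front view 3 x 3 -> length = 3, height = 3
Side view 4 x 3 -> width = 4, height = 3 (consistent)
Top view 3 x 4 -> confirms length = 3, width = 4
The block is 3 x 4 x 3.
Total unit cubes = 3 * 4 * 3 = 36
36 unit cubes


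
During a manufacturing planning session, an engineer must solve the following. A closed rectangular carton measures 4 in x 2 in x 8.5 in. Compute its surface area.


Shape: rectangular prism
l = 4 in, w = 2 in, h = 8.5 in
Formula: SA = 2(lw + lh + wh)
lw = 8, lh = 34, wh = 17
lw + lh + wh = 59
SA = 2 * 59
SA = 118
118 in^2


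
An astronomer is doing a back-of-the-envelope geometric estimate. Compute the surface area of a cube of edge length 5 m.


Shape: cube
Side s = 5 m
A cube has 6 square faces.
Formula: SA = 6 * s^2
s^2 = 25
SA = 6 * 25
SA = 150
150 m^2


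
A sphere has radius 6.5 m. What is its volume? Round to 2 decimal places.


Shape: sphere
Radius r = 6.5 m
Formula: V = (4/3) * pi * r^3
r^3 = 274.625
(4/3) * 274.625 = 366.166667
V = 366.166667 * pi
V = 1150.35
1150.35 m^3


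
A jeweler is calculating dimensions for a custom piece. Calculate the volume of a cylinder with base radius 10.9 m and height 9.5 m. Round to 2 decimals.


Shape: cylinder
Radius r = 10.9 m, Height h = 9.5 m
Formula: V = pi * r^2 * h
r^2 = 118.81
V = pi * 118.81 * 9.5
V = 1128.695 * pi
V = 3545.9
3545.9 m^3


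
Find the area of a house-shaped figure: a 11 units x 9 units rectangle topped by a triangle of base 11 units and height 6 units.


Composite shape: rectangle + triangle
Rectangle area = 11 * 9 = 99
Triangle area = 0.5 * 11 * 6 = 33
Total = 99 + 33
Total = 132
132 units^2


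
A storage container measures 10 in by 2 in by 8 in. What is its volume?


Shape: rectangular prism
l = 10 in, w = 2 in, h = 8 in
Formula: V = l * w * h
V = 10 * 2 * 8
V = 20 * 8
V = 160
160 in^3


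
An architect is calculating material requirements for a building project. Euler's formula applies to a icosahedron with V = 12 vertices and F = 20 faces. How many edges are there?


Polyhedron: icosahedron
Euler's formula for convex polyhedra: V - E + F = 2
Given: V = 12 vertices and F = 20 faces
Solve for E:
E = V + F - 2 = 12 + 20 - 2 = 30
30 edges


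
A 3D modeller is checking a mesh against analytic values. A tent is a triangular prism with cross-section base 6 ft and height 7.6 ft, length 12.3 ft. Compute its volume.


Shape: triangular prism
Triangle base = 6 ft, triangle height = 7.6 ft, prism length L = 12.3 ft
Formula: V = (1/2 * b * h_tri) * L
Cross-section area = 0.5 * 6 * 7.6 = 22.8
V = 22.8 * 12.3
V = 280.44
280.44 ft^3


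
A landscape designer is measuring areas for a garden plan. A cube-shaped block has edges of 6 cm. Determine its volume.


Shape: cube
Side s = 6 cm
Formula: V = s^3
V = 6 * 6 * 6
V = 36 * 6
V = 216
216 cm^3


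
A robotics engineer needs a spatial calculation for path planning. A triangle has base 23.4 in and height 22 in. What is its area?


Shape: triangle
Base b = 23.4 in, Height h = 22 in
Formula: A = (1/2) * b * h
A = 0.5 * 23.4 * 22
A = 0.5 * 514.8
A = 257.4
257.4 in^2


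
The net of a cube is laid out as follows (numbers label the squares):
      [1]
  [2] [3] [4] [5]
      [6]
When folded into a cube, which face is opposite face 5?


Net: cross layout. Take square 3 as the base (bottom).
Fold the four squares in the horizontal row up around 3: 2 -> left, 4 -> right, 5 wraps to the top.
Fold 1 and 6 up from 3: 1 -> back, 6 -> front.
Opposite pairs are therefore: (1, 6), (2, 4), (3, 5).
Face 5 is opposite face 3.
face 3


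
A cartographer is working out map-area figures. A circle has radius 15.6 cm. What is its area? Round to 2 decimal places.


Shape: circle
Radius r = 15.6 cm
Formula: A = pi * r^2
r^2 = 15.6^2 = 243.36
A = pi * 243.36
A = 764.54
764.54 cm^2


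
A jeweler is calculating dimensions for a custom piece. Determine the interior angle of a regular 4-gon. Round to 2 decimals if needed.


Shape: regular square (4 sides)
Formula: interior angle = (n - 2) * 180 / n
(n - 2) = 2
(n - 2) * 180 = 360
angle = 360 / 4
angle = 90
90 degrees


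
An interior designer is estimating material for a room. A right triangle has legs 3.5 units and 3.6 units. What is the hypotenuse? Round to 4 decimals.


Shape: right triangle
Legs a = 3.5 units, b = 3.6 units
Formula: c = sqrt(a^2 + b^2)
a^2 = 12.25, b^2 = 12.96
a^2 + b^2 = 25.21
c = sqrt(25.21)
c = 5.021
5.021 units


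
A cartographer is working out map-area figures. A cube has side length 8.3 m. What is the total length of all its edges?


Shape: cube
Side s = 8.3 m
A cube has 12 edges, all equal.
Formula: total edge length = 12 * s
Total = 12 * 8.3
Total = 99.6
99.6 m


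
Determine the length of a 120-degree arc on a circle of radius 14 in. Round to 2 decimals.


Shape: circular arc
Radius r = 14 in, Angle = 120 degrees
Formula: L = (angle/360) * 2 * pi * r
2 * pi * r = 28 * pi
L = (120/360) * 28 * pi
L = 9.333333 * pi
L = 29.32
29.32 in


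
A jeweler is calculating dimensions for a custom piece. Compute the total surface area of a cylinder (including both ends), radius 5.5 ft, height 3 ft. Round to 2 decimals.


Shape: closed cylinder
Radius r = 5.5 ft, Height h = 3 ft
Formula: SA = 2*pi*r^2 + 2*pi*r*h = 2*pi*r*(r + h)
r + h = 8.5
2 * r * (r + h) = 2 * 5.5 * 8.5 = 93.5
SA = 93.5 * pi
SA = 293.74
293.74 ft^2


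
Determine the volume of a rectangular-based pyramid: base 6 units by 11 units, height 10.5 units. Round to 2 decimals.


Shape: rectangular pyramid
Base: 6 units x 11 units, Height h = 10.5 units
Formula: V = (1/3) * base_area * h
base_area = 6 * 11 = 66
base_area * h = 66 * 10.5 = 693
V = 693 / 3
V = 231
231 units^3


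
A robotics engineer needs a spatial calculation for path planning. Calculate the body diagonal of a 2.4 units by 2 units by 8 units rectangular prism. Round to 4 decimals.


Shape: rectangular box (space diagonal)
l = 2.4 units, w = 2 units, h = 8 units
Visualize: the diagonal of the base, then a right triangle with that diagonal and the height.
Formula: d = sqrt(l^2 + w^2 + h^2)
l^2 + w^2 + h^2 = 5.76 + 4 + 64 = 73.76
d = sqrt(73.76)
d = 8.5884
8.5884 units


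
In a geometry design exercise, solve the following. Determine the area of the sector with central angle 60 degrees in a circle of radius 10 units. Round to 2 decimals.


Shape: circular sector
Radius r = 10 units, Angle = 60 degrees
Formula: A = (angle/360) * pi * r^2
r^2 = 100
Fraction of circle = 60/360
A = (60/360) * pi * 100
A = 16.666667 * pi
A = 52.36
52.36 units^2


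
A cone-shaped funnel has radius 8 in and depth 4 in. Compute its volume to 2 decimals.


Shape: cone
Radius r = 8 in, Height h = 4 in
Formula: V = (1/3) * pi * r^2 * h
r^2 = 64
pi * r^2 * h = pi * 64 * 4 = 256 * pi
V = 256 * pi / 3
V = 268.08
268.08 in^3


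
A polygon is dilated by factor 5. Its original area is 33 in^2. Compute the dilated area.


Linear scale factor k = 5
Original area = 33 in^2
Rule: under a linear scaling by k, areas scale by k^2.
k^2 = 5^2 = 25
New area = 33 * 25
New area = 825
825 in^2


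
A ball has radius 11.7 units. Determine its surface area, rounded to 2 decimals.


Shape: sphere
Radius r = 11.7 units
Formula: SA = 4 * pi * r^2
r^2 = 136.89
SA = 4 * pi * 136.89
SA = 547.56 * pi
SA = 1720.21
1720.21 units^2


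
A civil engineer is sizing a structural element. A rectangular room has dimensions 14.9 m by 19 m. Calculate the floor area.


Shape: rectangle
Length l = 14.9 m, Width w = 19 m
Formula: A = l * w
A = 14.9 * 19
A = 283.1
283.1 m^2


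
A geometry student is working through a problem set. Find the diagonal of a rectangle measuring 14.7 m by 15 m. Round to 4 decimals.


Shape: rectangle (diagonal via Pythagoras)
Sides: 14.7 m and 15 m
Formula: d = sqrt(l^2 + w^2)
l^2 = 216.09, w^2 = 225
l^2 + w^2 = 441.09
d = sqrt(441.09)
d = 21.0021
21.0021 m


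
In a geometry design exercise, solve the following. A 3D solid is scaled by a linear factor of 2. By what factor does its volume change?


Linear scale factor k = 2
Rule: under a linear scaling by k, volumes scale by k^3.
k^3 = 2 * 2 * 2
k^3 = 4 * 2
k^3 = 8
Volume scales by a factor of 8.
8 (dimensionless)


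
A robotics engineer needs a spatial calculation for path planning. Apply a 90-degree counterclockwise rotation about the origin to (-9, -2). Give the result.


Transformation: rotation about the origin
Original point: (-9, -2)
Rule for 90 deg counterclockwise: (x, y) -> (-y, x)
Apply: (-9, -2) -> (2, -9)
(2, -9)


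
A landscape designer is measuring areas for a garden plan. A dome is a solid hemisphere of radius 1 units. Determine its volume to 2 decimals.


Shape: hemisphere (half of a sphere)
Radius r = 1 units
Formula: V = (1/2) * (4/3) * pi * r^3 = (2/3) * pi * r^3
r^3 = 1
(2/3) * 1 = 0.666667
V = 0.666667 * pi
V = 2.09
2.09 units^3


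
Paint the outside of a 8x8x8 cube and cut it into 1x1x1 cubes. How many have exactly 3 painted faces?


Large cube: 8 x 8 x 8, cut into unit cubes.
Cubes with 3 painted faces are at the corners. A cube always has 8 corners.
Count = 8
8 unit cubes


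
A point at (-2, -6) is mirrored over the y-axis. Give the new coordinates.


Transformation: reflection
Original point: (-2, -6)
Rule for reflection over the y-axis: (x, y) -> (-x, y)
Apply: (-2, -6) -> (2, -6)
(2, -6)


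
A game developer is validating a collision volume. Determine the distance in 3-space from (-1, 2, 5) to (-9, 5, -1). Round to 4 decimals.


3D distance between two points
P1 = (-1, 2, 5), P2 = (-9, 5, -1)
Formula: d = sqrt((x2-x1)^2 + (y2-y1)^2 + (z2-z1)^2)
dx = -9 - -1 = -8
dy = 5 - 2 = 3
dz = -1 - 5 = -6
dx^2 + dy^2 + dz^2 = 64 + 9 + 36 = 109
d = sqrt(109)
d = 10.4403
10.4403 units


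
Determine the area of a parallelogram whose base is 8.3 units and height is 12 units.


Shape: parallelogram
Base b = 8.3 units, Height h = 12 units
Formula: A = b * h
A = 8.3 * 12
A = 99.6
99.6 units^2


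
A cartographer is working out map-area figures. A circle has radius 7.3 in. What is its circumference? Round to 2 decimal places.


Shape: circle
Radius r = 7.3 in
Formula: C = 2 * pi * r
C = 2 * pi * 7.3
C = 14.6 * pi
C = 45.87
45.87 in


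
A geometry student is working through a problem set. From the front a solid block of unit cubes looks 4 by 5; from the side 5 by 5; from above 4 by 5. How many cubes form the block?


Orthographic views of a solid rectangular block:
Front view 4 x 5 -> length = 4, height = 5
Side view 5 x 5 -> width = 5, height = 5 (consistent)
Top view 4 x 5 -> confirms length = 4, width = 5
The block is 4 x 5 x 5.
Total unit cubes = 4 * 5 * 5 = 100
100 unit cubes


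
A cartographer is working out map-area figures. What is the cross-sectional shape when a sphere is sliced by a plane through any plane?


Solid: sphere
Cutting plane: through any plane
Visualize the intersection of the plane with the solid's surface.
The boundary of the cut region is a circle.
circle


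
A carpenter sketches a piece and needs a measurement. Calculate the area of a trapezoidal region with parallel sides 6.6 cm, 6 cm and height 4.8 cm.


Shape: trapezoid
Parallel sides a = 6.6 cm, b = 6 cm; Height h = 4.8 cm
Formula: A = (a + b) * h / 2
a + b = 6.6 + 6 = 12.6
A = 12.6 * 4.8 / 2
A = 60.48 / 2
A = 30.24
30.24 cm^2


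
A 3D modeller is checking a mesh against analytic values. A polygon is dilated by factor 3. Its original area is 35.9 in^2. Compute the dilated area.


Linear scale factor k = 3
Original area = 35.9 in^2
Rule: under a linear scaling by k, areas scale by k^2.
k^2 = 3^2 = 9
New area = 35.9 * 9
New area = 323.1
323.1 in^2


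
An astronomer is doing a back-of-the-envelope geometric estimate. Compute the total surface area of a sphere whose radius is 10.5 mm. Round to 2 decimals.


Shape: sphere
Radius r = 10.5 mm
Formula: SA = 4 * pi * r^2
r^2 = 110.25
SA = 4 * pi * 110.25
SA = 441 * pi
SA = 1385.44
1385.44 mm^2


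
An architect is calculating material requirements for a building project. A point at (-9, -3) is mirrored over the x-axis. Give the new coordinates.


Transformation: reflection
Original point: (-9, -3)
Rule for reflection over the x-axis: (x, y) -> (x, -y)
Apply: (-9, -3) -> (-9, 3)
(-9, 3)


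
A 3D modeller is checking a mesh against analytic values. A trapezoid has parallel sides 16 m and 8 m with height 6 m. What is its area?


Shape: trapezoid
Parallel sides a = 16 m, b = 8 m; Height h = 6 m
Formula: A = (a + b) * h / 2
a + b = 16 + 8 = 24
A = 24 * 6 / 2
A = 144 / 2
A = 72
72 m^2


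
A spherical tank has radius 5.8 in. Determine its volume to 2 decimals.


Shape: sphere
Radius r = 5.8 in
Formula: V = (4/3) * pi * r^3
r^3 = 195.112
(4/3) * 195.112 = 260.149333
V = 260.149333 * pi
V = 817.28
817.28 in^3


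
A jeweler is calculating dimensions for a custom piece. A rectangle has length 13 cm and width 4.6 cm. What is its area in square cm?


Shape: rectangle
Length l = 13 cm, Width w = 4.6 cm
Formula: A = l * w
A = 13 * 4.6
A = 59.8
59.8 cm^2


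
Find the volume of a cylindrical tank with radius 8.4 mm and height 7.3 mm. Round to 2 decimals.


Shape: cylinder
Radius r = 8.4 mm, Height h = 7.3 mm
Formula: V = pi * r^2 * h
r^2 = 70.56
V = pi * 70.56 * 7.3
V = 515.088 * pi
V = 1618.2
1618.2 mm^3


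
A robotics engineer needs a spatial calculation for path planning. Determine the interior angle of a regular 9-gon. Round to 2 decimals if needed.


Shape: regular nonagon (9 sides)
Formula: interior angle = (n - 2) * 180 / n
(n - 2) = 7
(n - 2) * 180 = 1260
angle = 1260 / 9
angle = 140
140 degrees


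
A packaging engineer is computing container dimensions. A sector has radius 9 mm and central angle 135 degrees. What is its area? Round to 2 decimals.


Shape: circular sector
Radius r = 9 mm, Angle = 135 degrees
Formula: A = (angle/360) * pi * r^2
r^2 = 81
Fraction of circle = 135/360
A = (135/360) * pi * 81
A = 30.375 * pi
A = 95.43
95.43 mm^2


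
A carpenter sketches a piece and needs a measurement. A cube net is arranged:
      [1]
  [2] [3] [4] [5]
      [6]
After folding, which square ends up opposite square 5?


Net: cross layout. Take square 3 as the base (bottom).
Fold the four squares in the horizontal row up around 3: 2 -> left, 4 -> right, 5 wraps to the top.
Fold 1 and 6 up from 3: 1 -> back, 6 -> front.
Opposite pairs are therefore: (1, 6), (2, 4), (3, 5).
Face 5 is opposite face 3.
face 3


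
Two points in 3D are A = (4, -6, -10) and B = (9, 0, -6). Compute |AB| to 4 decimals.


3D distance between two points
P1 = (4, -6, -10), P2 = (9, 0, -6)
Formula: d = sqrt((x2-x1)^2 + (y2-y1)^2 + (z2-z1)^2)
dx = 9 - 4 = 5
dy = 0 - -6 = 6
dz = -6 - -10 = 4
dx^2 + dy^2 + dz^2 = 25 + 36 + 16 = 77
d = sqrt(77)
d = 8.775
8.775 units


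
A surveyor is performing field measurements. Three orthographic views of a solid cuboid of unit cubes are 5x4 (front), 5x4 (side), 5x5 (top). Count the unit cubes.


Orthographic views of a solid rectangular block:
Front view 5 x 4 -> length = 5, height = 4
Side view 5 x 4 -> width = 5, height = 4 (consistent)
Top view 5 x 5 -> confirms length = 5, width = 5
The block is 5 x 5 x 4.
Total unit cubes = 5 * 5 * 4 = 100
100 unit cubes


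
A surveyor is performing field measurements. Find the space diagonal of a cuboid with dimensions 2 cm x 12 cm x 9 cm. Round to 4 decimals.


Shape: rectangular box (space diagonal)
l = 2 cm, w = 12 cm, h = 9 cm
Visualize: the diagonal of the base, then a right triangle with that diagonal and the height.
Formula: d = sqrt(l^2 + w^2 + h^2)
l^2 + w^2 + h^2 = 4 + 144 + 81 = 229
d = sqrt(229)
d = 15.1327
15.1327 cm


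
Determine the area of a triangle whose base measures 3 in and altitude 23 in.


Shape: triangle
Base b = 3 in, Height h = 23 in
Formula: A = (1/2) * b * h
A = 0.5 * 3 * 23
A = 0.5 * 69
A = 34.5
34.5 in^2


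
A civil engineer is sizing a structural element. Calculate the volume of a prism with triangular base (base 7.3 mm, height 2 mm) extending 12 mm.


Shape: triangular prism
Triangle base = 7.3 mm, triangle height = 2 mm, prism length L = 12 mm
Formula: V = (1/2 * b * h_tri) * L
Cross-section area = 0.5 * 7.3 * 2 = 7.3
V = 7.3 * 12
V = 87.6
87.6 mm^3


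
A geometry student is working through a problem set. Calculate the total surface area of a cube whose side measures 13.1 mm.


Shape: cube
Side s = 13.1 mm
A cube has 6 square faces.
Formula: SA = 6 * s^2
s^2 = 171.61
SA = 6 * 171.61
SA = 1029.66
1029.66 mm^2


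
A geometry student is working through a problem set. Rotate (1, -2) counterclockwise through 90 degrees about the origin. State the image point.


Transformation: rotation about the origin
Original point: (1, -2)
Rule for 90 deg counterclockwise: (x, y) -> (-y, x)
Apply: (1, -2) -> (2, 1)
(2, 1)


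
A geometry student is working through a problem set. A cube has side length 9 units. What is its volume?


Shape: cube
Side s = 9 units
Formula: V = s^3
V = 9 * 9 * 9
V = 81 * 9
V = 729
729 units^3


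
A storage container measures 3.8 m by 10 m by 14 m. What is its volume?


Shape: rectangular prism
l = 3.8 m, w = 10 m, h = 14 m
Formula: V = l * w * h
V = 3.8 * 10 * 14
V = 38 * 14
V = 532
532 m^3


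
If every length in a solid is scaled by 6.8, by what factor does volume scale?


Linear scale factor k = 6.8
Rule: under a linear scaling by k, volumes scale by k^3.
k^3 = 6.8 * 6.8 * 6.8
k^3 = 46.24 * 6.8
k^3 = 314.432
Volume scales by a factor of 314.432.
314.432 (dimensionless)


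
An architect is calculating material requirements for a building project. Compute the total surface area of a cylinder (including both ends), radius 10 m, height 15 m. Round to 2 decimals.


Shape: closed cylinder
Radius r = 10 m, Height h = 15 m
Formula: SA = 2*pi*r^2 + 2*pi*r*h = 2*pi*r*(r + h)
r + h = 25
2 * r * (r + h) = 2 * 10 * 25 = 500
SA = 500 * pi
SA = 1570.8
1570.8 m^2


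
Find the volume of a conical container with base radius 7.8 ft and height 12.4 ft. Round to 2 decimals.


Shape: cone
Radius r = 7.8 ft, Height h = 12.4 ft
Formula: V = (1/3) * pi * r^2 * h
r^2 = 60.84
pi * r^2 * h = pi * 60.84 * 12.4 = 754.416 * pi
V = 754.416 * pi / 3
V = 790.02
790.02 ft^3


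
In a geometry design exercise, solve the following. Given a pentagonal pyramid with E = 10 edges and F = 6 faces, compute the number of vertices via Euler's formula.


Polyhedron: pentagonal pyramid
Euler's formula for convex polyhedra: V - E + F = 2
Given: E = 10 edges and F = 6 faces
Solve for V:
V = 2 + E - F = 2 + 10 - 6 = 6
6 vertices


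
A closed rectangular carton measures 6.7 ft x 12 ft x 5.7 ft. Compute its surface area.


Shape: rectangular prism
l = 6.7 ft, w = 12 ft, h = 5.7 ft
Formula: SA = 2(lw + lh + wh)
lw = 80.4, lh = 38.19, wh = 68.4
lw + lh + wh = 186.99
SA = 2 * 186.99
SA = 373.98
373.98 ft^2


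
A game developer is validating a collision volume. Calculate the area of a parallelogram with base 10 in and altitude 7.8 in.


Shape: parallelogram
Base b = 10 in, Height h = 7.8 in
Formula: A = b * h
A = 10 * 7.8
A = 78
78 in^2


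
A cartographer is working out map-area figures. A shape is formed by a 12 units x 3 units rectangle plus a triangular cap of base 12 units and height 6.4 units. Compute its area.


Composite shape: rectangle + triangle
Rectangle area = 12 * 3 = 36
Triangle area = 0.5 * 12 * 6.4 = 38.4
Total = 36 + 38.4
Total = 74.4
74.4 units^2


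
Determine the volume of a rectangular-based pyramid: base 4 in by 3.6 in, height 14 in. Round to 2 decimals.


Shape: rectangular pyramid
Base: 4 in x 3.6 in, Height h = 14 in
Formula: V = (1/3) * base_area * h
base_area = 4 * 3.6 = 14.4
base_area * h = 14.4 * 14 = 201.6
V = 201.6 / 3
V = 67.2
67.2 in^3


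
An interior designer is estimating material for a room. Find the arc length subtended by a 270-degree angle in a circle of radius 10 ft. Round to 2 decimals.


Shape: circular arc
Radius r = 10 ft, Angle = 270 degrees
Formula: L = (angle/360) * 2 * pi * r
2 * pi * r = 20 * pi
L = (270/360) * 20 * pi
L = 15 * pi
L = 47.12
47.12 ft


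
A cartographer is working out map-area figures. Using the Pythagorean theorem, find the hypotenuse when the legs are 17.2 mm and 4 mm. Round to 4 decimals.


Shape: right triangle
Legs a = 17.2 mm, b = 4 mm
Formula: c = sqrt(a^2 + b^2)
a^2 = 295.84, b^2 = 16
a^2 + b^2 = 311.84
c = sqrt(311.84)
c = 17.659
17.659 mm


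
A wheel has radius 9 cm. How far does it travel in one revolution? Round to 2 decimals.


Shape: circle
Radius r = 9 cm
Formula: C = 2 * pi * r
C = 2 * pi * 9
C = 18 * pi
C = 56.55
56.55 cm


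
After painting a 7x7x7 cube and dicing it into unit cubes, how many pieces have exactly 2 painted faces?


Large cube: 7 x 7 x 7, cut into unit cubes.
n = 7, so n - 2 = 5
Cubes with 2 painted faces lie along the edges, excluding corners.
A cube has 12 edges; each contributes (n - 2) = 5 such cubes.
Count = 12 * 5 = 60
60 unit cubes


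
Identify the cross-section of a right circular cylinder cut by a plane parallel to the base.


Solid: right circular cylinder
Cutting plane: parallel to the base
Visualize the intersection of the plane with the solid's surface.
The boundary of the cut region is a circle.
circle


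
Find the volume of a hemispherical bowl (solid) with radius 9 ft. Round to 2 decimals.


Shape: hemisphere (half of a sphere)
Radius r = 9 ft
Formula: V = (1/2) * (4/3) * pi * r^3 = (2/3) * pi * r^3
r^3 = 729
(2/3) * 729 = 486
V = 486 * pi
V = 1526.81
1526.81 ft^3


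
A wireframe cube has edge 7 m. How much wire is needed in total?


Shape: cube
Side s = 7 m
A cube has 12 edges, all equal.
Formula: total edge length = 12 * s
Total = 12 * 7
Total = 84
84 m


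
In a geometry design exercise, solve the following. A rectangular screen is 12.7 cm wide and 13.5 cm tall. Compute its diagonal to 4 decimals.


Shape: rectangle (diagonal via Pythagoras)
Sides: 12.7 cm and 13.5 cm
Formula: d = sqrt(l^2 + w^2)
l^2 = 161.29, w^2 = 182.25
l^2 + w^2 = 343.54
d = sqrt(343.54)
d = 18.5348
18.5348 cm


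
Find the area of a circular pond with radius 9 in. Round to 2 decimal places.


Shape: circle
Radius r = 9 in
Formula: A = pi * r^2
r^2 = 9^2 = 81
A = pi * 81
A = 254.47
254.47 in^2


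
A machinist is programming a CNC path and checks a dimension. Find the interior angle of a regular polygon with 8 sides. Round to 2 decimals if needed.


Shape: regular octagon (8 sides)
Formula: interior angle = (n - 2) * 180 / n
(n - 2) = 6
(n - 2) * 180 = 1080
angle = 1080 / 8
angle = 135
135 degrees
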